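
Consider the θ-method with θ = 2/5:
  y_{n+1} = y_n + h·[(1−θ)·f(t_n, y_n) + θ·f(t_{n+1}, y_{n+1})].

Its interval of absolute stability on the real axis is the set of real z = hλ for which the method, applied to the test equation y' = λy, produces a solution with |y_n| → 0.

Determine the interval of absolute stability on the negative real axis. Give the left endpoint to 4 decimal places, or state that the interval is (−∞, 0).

(-10.0000, 0).

Test eqn y'=λy, z=hλ:
  y_{n+1} = y_n + z·[3/5·y_n + 2/5·y_{n+1}] ⇒ (1 − 2/5z)y_{n+1} = (1 + 3/5z)y_n
  Hence R(z) = (1 + 3/5z)/(1 − 2/5z).

Find x<0 with |R(x)|<1.
x=-1.37: |R|=0.1150
R=−1: 1+3/5x = −1+2/5x ⇒ -1/5x=2 ⇒ x=2/(-1/5)=-10.0000
Confirm numerically:
  x=-8.246: |R|=0.91839 <1
  x=-6.960: |R|=0.83932 <1
  x=-4.543: |R|=0.61259 <1
  x=-4.302: |R|=0.58115 <1
  x=-10.589: |R|=1.02250 >1
  x=-10.557: |R|=1.02133 >1
  x=-10.151: |R|=1.00597 >1
So |R|<1 on (-10.0000, 0).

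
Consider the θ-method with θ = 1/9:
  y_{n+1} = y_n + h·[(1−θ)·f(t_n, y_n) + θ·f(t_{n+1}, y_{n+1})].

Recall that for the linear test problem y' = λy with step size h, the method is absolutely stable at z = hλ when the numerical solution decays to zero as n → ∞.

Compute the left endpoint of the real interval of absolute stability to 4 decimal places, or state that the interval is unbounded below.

left endpoint -2.5714.

With y'=λy (z=hλ):
  y_{n+1} = y_n + z·[8/9·y_n + 1/9·y_{n+1}] ⇒ (1 − 1/9z)y_{n+1} = (1 + 8/9z)y_n
  Hence R(z) = (1 + 8/9z)/(1 − 1/9z).

Need |R(x)|<1, x<0.
x=-0.53: |R|=0.4995
R=−1: 1+8/9x = −1+1/9x ⇒ -7/9x=2 ⇒ x=2/(-7/9)=-2.5714
Confirm numerically:
  x=-2.402: |R|=0.89598 <1
  x=-1.185: |R|=0.04713 <1
  x=-1.108: |R|=0.01345 <1
  x=-1.078: |R|=0.03731 <1
  x=-3.033: |R|=1.26851 >1
  x=-3.009: |R|=1.25506 >1
Interval (-2.5714, 0).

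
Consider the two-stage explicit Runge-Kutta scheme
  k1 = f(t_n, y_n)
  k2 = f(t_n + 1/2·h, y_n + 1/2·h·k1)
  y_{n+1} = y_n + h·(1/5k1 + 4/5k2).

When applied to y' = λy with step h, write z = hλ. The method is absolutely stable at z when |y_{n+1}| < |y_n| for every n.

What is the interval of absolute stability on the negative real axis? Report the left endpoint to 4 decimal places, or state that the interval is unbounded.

(-2.5000, 0).

On y'=λy, z=hλ:
  k1=λy_n ⇒ h·k1=z·y_n;  k2=λ(1+1/2z)y_n ⇒ h·k2=z(1+1/2z)y_n
  y_{n+1}/y_n = 1 + 1/5z + 4/5z(1+1/2z) = 1 + z + 2/5z²
  ⇒ R(z) = 1 + z + 2/5z².

Find x<0 with |R(x)|<1.
x=-0.85: |R|=0.4390
R=1: x+2/5x²=0 ⇒ x=−5/2=-2.5000; min R=1−1/(4·2/5)=0.3750>−1
Confirm numerically:
  x=-2.417: |R|=0.91976 <1
  x=-2.370: |R|=0.87676 <1
  x=-1.985: |R|=0.59109 <1
  x=-1.352: |R|=0.37916 <1
  x=-2.717: |R|=1.23584 >1
  x=-2.624: |R|=1.13015 >1
  x=-2.614: |R|=1.11920 >1
Stable set (-2.5000, 0).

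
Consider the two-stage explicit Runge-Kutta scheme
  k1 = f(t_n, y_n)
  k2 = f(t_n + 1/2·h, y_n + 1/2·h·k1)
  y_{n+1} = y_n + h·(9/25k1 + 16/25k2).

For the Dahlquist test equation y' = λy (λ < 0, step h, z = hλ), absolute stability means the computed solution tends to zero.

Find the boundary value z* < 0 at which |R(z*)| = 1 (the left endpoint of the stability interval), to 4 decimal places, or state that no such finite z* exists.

With y'=λy (z=hλ):
  k1=λy_n ⇒ h·k1=z·y_n;  k2=λ(1+1/2z)y_n ⇒ h·k2=z(1+1/2z)y_n
  y_{n+1}/y_n = 1 + 9/25z + 16/25z(1+1/2z) = 1 + z + 8/25z²
  so R(z) = 1 + z + 8/25z².

Find x<0 with |R(x)|<1.
x=-1.16: |R|=0.2706
R=1: x+8/25x²=0 ⇒ x=−25/8=-3.1250; min R=1−1/(4·8/25)=0.2188>−1
Confirm numerically:
  x=-1.383: |R|=0.22906 <1
  x=-1.294: |R|=0.24182 <1
  x=-1.289: |R|=0.24269 <1
  x=-3.678: |R|=1.65086 >1
  x=-3.227: |R|=1.10533 >1
  x=-3.225: |R|=1.10320 >1
So |R|<1 on (-3.1250, 0).

z* = -3.1250.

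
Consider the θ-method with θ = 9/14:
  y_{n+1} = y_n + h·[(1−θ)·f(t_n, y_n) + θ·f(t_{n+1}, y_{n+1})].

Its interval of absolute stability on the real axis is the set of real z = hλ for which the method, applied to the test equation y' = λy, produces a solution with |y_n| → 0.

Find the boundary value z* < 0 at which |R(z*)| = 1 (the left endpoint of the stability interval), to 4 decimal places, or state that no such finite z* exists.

On y'=λy, z=hλ:
  y_{n+1} = y_n + z·[5/14·y_n + 9/14·y_{n+1}] ⇒ (1 − 9/14z)y_{n+1} = (1 + 5/14z)y_n
  Hence R(z) = (1 + 5/14z)/(1 − 9/14z).

Solve |R(x)|<1 on ℝ⁻.
x=-0.49: |R|=0.6274
x=-2: |R|=0.1250
x=-10: |R|=0.3462
x=-100: |R|=0.5317
θ=9/14≥1/2 ⇒ |1+5/14x|<|1−9/14x| ∀x<0 ⇒ unbounded interval.

(−∞, 0) — no finite endpoint.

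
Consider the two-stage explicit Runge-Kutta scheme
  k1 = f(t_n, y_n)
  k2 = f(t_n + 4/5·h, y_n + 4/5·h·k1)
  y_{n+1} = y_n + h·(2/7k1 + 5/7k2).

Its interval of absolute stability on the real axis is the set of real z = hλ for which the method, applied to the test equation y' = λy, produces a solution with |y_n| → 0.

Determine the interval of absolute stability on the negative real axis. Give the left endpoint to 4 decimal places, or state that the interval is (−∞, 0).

(-1.7500, 0).

Test eqn y'=λy, z=hλ:
  k1=λy_n ⇒ h·k1=z·y_n;  k2=λ(1+4/5z)y_n ⇒ h·k2=z(1+4/5z)y_n
  y_{n+1}/y_n = 1 + 2/7z + 5/7z(1+4/5z) = 1 + z + 4/7z²
  so R(z) = 1 + z + 4/7z².

Solve |R(x)|<1 on ℝ⁻.
x=-1.71: |R|=0.9609
R=1: x+4/7x²=0 ⇒ x=−7/4=-1.7500; min R=1−1/(4·4/7)=0.5625>−1
Confirm numerically:
  x=-1.460: |R|=0.75806 <1
  x=-1.237: |R|=0.63738 <1
  x=-1.171: |R|=0.61257 <1
  x=-0.996: |R|=0.57087 <1
  x=-2.284: |R|=1.69695 >1
  x=-2.088: |R|=1.40328 >1
Stable set (-1.7500, 0).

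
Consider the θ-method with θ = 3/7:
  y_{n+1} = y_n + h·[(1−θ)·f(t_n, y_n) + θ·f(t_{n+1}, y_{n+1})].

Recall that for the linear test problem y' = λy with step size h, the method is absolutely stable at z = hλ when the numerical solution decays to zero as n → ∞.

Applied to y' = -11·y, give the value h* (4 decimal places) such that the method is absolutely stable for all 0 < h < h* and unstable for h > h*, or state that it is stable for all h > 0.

With y'=λy (z=hλ):
  y_{n+1} = y_n + z·[4/7·y_n + 3/7·y_{n+1}] ⇒ (1 − 3/7z)y_{n+1} = (1 + 4/7z)y_n
  Hence R(z) = (1 + 4/7z)/(1 − 3/7z).

Boundary: |R(x)|=1, x<0.
x=-0.74: |R|=0.4382
R=−1: 1+4/7x = −1+3/7x ⇒ -1/7x=2 ⇒ x=2/(-1/7)=-14.0000
Confirm numerically:
  x=-11.592: |R|=0.94236 <1
  x=-11.385: |R|=0.93646 <1
  x=-6.042: |R|=0.68328 <1
  x=-5.982: |R|=0.67859 <1
  x=-14.490: |R|=1.00971 >1
  x=-14.290: |R|=1.00582 >1
Stable set (-14.0000, 0).

(-14.0000,0); λ=-11 ⇒ h* = (14)/11 = 1.2727.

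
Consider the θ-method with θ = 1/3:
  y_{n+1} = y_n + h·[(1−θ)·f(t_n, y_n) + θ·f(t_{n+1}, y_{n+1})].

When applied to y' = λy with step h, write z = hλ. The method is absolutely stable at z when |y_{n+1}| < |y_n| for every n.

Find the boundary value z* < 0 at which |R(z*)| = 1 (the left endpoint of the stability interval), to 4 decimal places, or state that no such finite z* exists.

With y'=λy (z=hλ):
  y_{n+1} = y_n + z·[2/3·y_n + 1/3·y_{n+1}] ⇒ (1 − 1/3z)y_{n+1} = (1 + 2/3z)y_n
  R(z) = (1 + 2/3z)/(1 − 1/3z).

Need |R(x)|<1, x<0.
x=-1.39: |R|=0.0501
R=−1: 1+2/3x = −1+1/3x ⇒ -1/3x=2 ⇒ x=2/(-1/3)=-6.0000
Confirm numerically:
  x=-5.640: |R|=0.95833 <1
  x=-5.345: |R|=0.92151 <1
  x=-4.710: |R|=0.83268 <1
  x=-3.439: |R|=0.60227 <1
  x=-6.374: |R|=1.03990 >1
  x=-6.133: |R|=1.01456 >1
Interval (-6.0000, 0).

left endpoint -6.0000.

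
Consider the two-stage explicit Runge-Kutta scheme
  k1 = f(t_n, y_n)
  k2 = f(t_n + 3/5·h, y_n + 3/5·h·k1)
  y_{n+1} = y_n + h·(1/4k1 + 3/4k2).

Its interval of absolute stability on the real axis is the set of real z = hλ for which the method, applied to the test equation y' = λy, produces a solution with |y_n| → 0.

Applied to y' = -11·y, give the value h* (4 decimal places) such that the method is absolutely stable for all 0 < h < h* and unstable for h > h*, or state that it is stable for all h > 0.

(-2.2222,0); λ=-11 ⇒ h* = (20/9)/11 = 0.2020.

Test eqn y'=λy, z=hλ:
  k1=λy_n ⇒ h·k1=z·y_n;  k2=λ(1+3/5z)y_n ⇒ h·k2=z(1+3/5z)y_n
  y_{n+1}/y_n = 1 + 1/4z + 3/4z(1+3/5z) = 1 + z + 9/20z²
  ⇒ R(z) = 1 + z + 9/20z².

Boundary: |R(x)|=1, x<0.
x=-1.05: |R|=0.4461
R=1: x+9/20x²=0 ⇒ x=−20/9=-2.2222; min R=1−1/(4·9/20)=0.4444>−1
Confirm numerically:
  x=-1.805: |R|=0.66111 <1
  x=-1.442: |R|=0.49371 <1
  x=-1.402: |R|=0.48252 <1
  x=-2.676: |R|=1.54644 >1
  x=-2.355: |R|=1.14071 >1
  x=-2.261: |R|=1.03945 >1
So |R|<1 on (-2.2222, 0).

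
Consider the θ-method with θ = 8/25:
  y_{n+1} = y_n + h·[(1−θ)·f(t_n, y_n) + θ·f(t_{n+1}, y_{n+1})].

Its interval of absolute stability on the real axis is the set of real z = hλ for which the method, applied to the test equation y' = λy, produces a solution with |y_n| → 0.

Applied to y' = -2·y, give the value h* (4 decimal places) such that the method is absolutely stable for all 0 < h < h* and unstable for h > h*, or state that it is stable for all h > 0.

(-5.5556,0); λ=-2 ⇒ h* = (50/9)/2 = 2.7778.

With y'=λy (z=hλ):
  y_{n+1} = y_n + z·[17/25·y_n + 8/25·y_{n+1}] ⇒ (1 − 8/25z)y_{n+1} = (1 + 17/25z)y_n
  R(z) = (1 + 17/25z)/(1 − 8/25z).

Find x<0 with |R(x)|<1.
x=-0.47: |R|=0.5914
R=−1: 1+17/25x = −1+8/25x ⇒ -9/25x=2 ⇒ x=2/(-9/25)=-5.5556
Confirm numerically:
  x=-4.933: |R|=0.91308 <1
  x=-4.621: |R|=0.86427 <1
  x=-3.875: |R|=0.72991 <1
  x=-3.439: |R|=0.63724 <1
  x=-6.077: |R|=1.06375 >1
  x=-5.719: |R|=1.02079 >1
  x=-5.695: |R|=1.01779 >1
So |R|<1 on (-5.5556, 0).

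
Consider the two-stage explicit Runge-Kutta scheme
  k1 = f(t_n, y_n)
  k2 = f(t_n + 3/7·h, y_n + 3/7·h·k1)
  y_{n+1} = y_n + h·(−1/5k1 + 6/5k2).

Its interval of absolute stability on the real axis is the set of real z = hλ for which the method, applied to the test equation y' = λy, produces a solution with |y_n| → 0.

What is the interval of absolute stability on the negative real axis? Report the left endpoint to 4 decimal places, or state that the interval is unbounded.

With y'=λy (z=hλ):
  k1=λy_n ⇒ h·k1=z·y_n;  k2=λ(1+3/7z)y_n ⇒ h·k2=z(1+3/7z)y_n
  y_{n+1}/y_n = 1 − 1/5z + 6/5z(1+3/7z) = 1 + z + 18/35z²
  ⇒ R(z) = 1 + z + 18/35z².

Solve |R(x)|<1 on ℝ⁻.
x=-0.97: |R|=0.5139
R=1: x+18/35x²=0 ⇒ x=−35/18=-1.9444; min R=1−1/(4·18/35)=0.5139>−1
Confirm numerically:
  x=-1.652: |R|=0.75154 <1
  x=-1.219: |R|=0.54521 <1
  x=-1.183: |R|=0.53674 <1
  x=-0.897: |R|=0.51680 <1
  x=-2.378: |R|=1.53023 >1
  x=-2.281: |R|=1.39481 >1
  x=-2.241: |R|=1.34178 >1
Stable set (-1.9444, 0).

(-1.9444, 0).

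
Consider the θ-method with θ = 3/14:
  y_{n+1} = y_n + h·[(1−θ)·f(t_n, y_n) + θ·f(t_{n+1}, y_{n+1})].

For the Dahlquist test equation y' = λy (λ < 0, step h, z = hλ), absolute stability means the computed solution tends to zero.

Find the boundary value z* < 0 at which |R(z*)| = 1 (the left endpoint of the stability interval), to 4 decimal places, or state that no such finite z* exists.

Test eqn y'=λy, z=hλ:
  y_{n+1} = y_n + z·[11/14·y_n + 3/14·y_{n+1}] ⇒ (1 − 3/14z)y_{n+1} = (1 + 11/14z)y_n
  Hence R(z) = (1 + 11/14z)/(1 − 3/14z).

Need |R(x)|<1, x<0.
x=-1.13: |R|=0.0903
R=−1: 1+11/14x = −1+3/14x ⇒ -4/7x=2 ⇒ x=2/(-4/7)=-3.5000
Confirm numerically:
  x=-3.072: |R|=0.85252 <1
  x=-1.889: |R|=0.34469 <1
  x=-1.814: |R|=0.30624 <1
  x=-1.809: |R|=0.30365 <1
  x=-3.835: |R|=1.10508 >1
  x=-3.653: |R|=1.04904 >1
  x=-3.524: |R|=1.00781 >1
So |R|<1 on (-3.5000, 0).

z* = -3.5000.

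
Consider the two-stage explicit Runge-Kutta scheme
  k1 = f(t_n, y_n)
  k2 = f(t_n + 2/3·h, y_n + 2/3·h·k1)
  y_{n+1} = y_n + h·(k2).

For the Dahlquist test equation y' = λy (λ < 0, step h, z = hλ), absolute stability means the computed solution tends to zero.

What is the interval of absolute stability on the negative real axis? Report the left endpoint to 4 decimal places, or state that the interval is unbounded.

Set f=λy, z=hλ:
  k1=λy_n ⇒ h·k1=z·y_n;  k2=λ(1+2/3z)y_n ⇒ h·k2=z(1+2/3z)y_n
  y_{n+1}/y_n = 1 + z(1+2/3z) = 1 + z + 2/3z²
  ⇒ R(z) = 1 + z + 2/3z².

Need |R(x)|<1, x<0.
x=-1.38: |R|=0.8896
R=1: x+2/3x²=0 ⇒ x=−3/2=-1.5000; min R=1−1/(4·2/3)=0.6250>−1
Confirm numerically:
  x=-1.293: |R|=0.82157 <1
  x=-1.285: |R|=0.81582 <1
  x=-0.860: |R|=0.63307 <1
  x=-0.743: |R|=0.62503 <1
  x=-1.965: |R|=1.60915 >1
  x=-1.604: |R|=1.11121 >1
Interval (-1.5000, 0).

(-1.5000, 0).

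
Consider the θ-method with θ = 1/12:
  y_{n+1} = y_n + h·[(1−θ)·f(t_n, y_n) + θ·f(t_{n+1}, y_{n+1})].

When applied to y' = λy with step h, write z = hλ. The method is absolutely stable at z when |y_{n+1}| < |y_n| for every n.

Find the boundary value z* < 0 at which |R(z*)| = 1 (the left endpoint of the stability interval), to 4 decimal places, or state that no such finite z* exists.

left endpoint -2.4000.

Set f=λy, z=hλ:
  y_{n+1} = y_n + z·[11/12·y_n + 1/12·y_{n+1}] ⇒ (1 − 1/12z)y_{n+1} = (1 + 11/12z)y_n
  R(z) = (1 + 11/12z)/(1 − 1/12z).

Solve |R(x)|<1 on ℝ⁻.
x=-1.46: |R|=0.3016
R=−1: 1+11/12x = −1+1/12x ⇒ -5/6x=2 ⇒ x=2/(-5/6)=-2.4000
Confirm numerically:
  x=-2.342: |R|=0.95956 <1
  x=-2.018: |R|=0.72749 <1
  x=-1.565: |R|=0.38445 <1
  x=-2.692: |R|=1.19875 >1
  x=-2.444: |R|=1.03046 >1
So |R|<1 on (-2.4000, 0).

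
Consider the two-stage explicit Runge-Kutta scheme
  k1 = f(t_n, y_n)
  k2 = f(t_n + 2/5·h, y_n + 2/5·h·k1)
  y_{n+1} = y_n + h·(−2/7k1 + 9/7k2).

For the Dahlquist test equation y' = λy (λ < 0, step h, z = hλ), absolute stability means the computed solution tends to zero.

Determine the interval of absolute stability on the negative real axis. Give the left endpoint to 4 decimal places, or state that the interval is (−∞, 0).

z∈(-1.9444,0).

Set f=λy, z=hλ:
  k1=λy_n ⇒ h·k1=z·y_n;  k2=λ(1+2/5z)y_n ⇒ h·k2=z(1+2/5z)y_n
  y_{n+1}/y_n = 1 − 2/7z + 9/7z(1+2/5z) = 1 + z + 18/35z²
  ⇒ R(z) = 1 + z + 18/35z².

Find x<0 with |R(x)|<1.
x=-0.55: |R|=0.6056
R=1: x+18/35x²=0 ⇒ x=−35/18=-1.9444; min R=1−1/(4·18/35)=0.5139>−1
Confirm numerically:
  x=-1.603: |R|=0.71851 <1
  x=-1.546: |R|=0.68320 <1
  x=-1.515: |R|=0.66540 <1
  x=-0.811: |R|=0.52726 <1
  x=-2.263: |R|=1.37074 >1
  x=-1.984: |R|=1.04036 >1
Interval (-1.9444, 0).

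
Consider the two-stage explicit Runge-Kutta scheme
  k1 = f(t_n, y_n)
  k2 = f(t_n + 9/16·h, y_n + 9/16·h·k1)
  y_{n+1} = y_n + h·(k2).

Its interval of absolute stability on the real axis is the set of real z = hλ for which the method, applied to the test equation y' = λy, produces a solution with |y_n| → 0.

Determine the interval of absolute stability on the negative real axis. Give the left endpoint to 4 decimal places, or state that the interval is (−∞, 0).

(-1.7778, 0).

Test eqn y'=λy, z=hλ:
  k1=λy_n ⇒ h·k1=z·y_n;  k2=λ(1+9/16z)y_n ⇒ h·k2=z(1+9/16z)y_n
  y_{n+1}/y_n = 1 + z(1+9/16z) = 1 + z + 9/16z²
  so R(z) = 1 + z + 9/16z².

Find x<0 with |R(x)|<1.
x=-1.35: |R|=0.6752
R=1: x+9/16x²=0 ⇒ x=−16/9=-1.7778; min R=1−1/(4·9/16)=0.5556>−1
Confirm numerically:
  x=-1.696: |R|=0.92198 <1
  x=-1.350: |R|=0.67516 <1
  x=-0.939: |R|=0.55697 <1
  x=-0.777: |R|=0.56260 <1
  x=-2.294: |R|=1.66612 >1
  x=-2.268: |R|=1.62540 >1
  x=-2.017: |R|=1.27141 >1
Interval (-1.7778, 0).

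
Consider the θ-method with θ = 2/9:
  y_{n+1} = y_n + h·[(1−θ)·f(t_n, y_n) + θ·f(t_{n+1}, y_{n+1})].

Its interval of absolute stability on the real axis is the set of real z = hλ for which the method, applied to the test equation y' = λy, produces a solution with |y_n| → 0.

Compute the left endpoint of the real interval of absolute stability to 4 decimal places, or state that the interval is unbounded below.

With y'=λy (z=hλ):
  y_{n+1} = y_n + z·[7/9·y_n + 2/9·y_{n+1}] ⇒ (1 − 2/9z)y_{n+1} = (1 + 7/9z)y_n
  ⇒ R(z) = (1 + 7/9z)/(1 − 2/9z).

Find x<0 with |R(x)|<1.
x=-1.49: |R|=0.1194
R=−1: 1+7/9x = −1+2/9x ⇒ -5/9x=2 ⇒ x=2/(-5/9)=-3.6000
Confirm numerically:
  x=-3.024: |R|=0.80861 <1
  x=-2.703: |R|=0.68867 <1
  x=-1.581: |R|=0.16996 <1
  x=-4.151: |R|=1.15923 >1
  x=-4.023: |R|=1.12408 >1
  x=-3.885: |R|=1.08497 >1
So |R|<1 on (-3.6000, 0).

left endpoint -3.6000.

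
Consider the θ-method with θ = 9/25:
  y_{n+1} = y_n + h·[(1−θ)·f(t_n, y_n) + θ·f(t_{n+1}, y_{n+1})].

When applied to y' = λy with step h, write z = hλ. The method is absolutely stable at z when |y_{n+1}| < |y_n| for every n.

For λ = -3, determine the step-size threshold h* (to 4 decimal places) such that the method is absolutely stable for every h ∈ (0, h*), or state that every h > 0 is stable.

Set f=λy, z=hλ:
  y_{n+1} = y_n + z·[16/25·y_n + 9/25·y_{n+1}] ⇒ (1 − 9/25z)y_{n+1} = (1 + 16/25z)y_n
  R(z) = (1 + 16/25z)/(1 − 9/25z).

Find x<0 with |R(x)|<1.
x=-1.74: |R|=0.0698
R=−1: 1+16/25x = −1+9/25x ⇒ -7/25x=2 ⇒ x=2/(-7/25)=-7.1429
Confirm numerically:
  x=-5.344: |R|=0.82773 <1
  x=-4.075: |R|=0.65180 <1
  x=-3.354: |R|=0.51941 <1
  x=-2.918: |R|=0.42308 <1
  x=-7.674: |R|=1.03953 >1
  x=-7.307: |R|=1.01266 >1
  x=-7.271: |R|=1.00992 >1
Interval (-7.1429, 0).

(-7.1429,0); λ=-3 ⇒ h* = (50/7)/3 = 2.3810.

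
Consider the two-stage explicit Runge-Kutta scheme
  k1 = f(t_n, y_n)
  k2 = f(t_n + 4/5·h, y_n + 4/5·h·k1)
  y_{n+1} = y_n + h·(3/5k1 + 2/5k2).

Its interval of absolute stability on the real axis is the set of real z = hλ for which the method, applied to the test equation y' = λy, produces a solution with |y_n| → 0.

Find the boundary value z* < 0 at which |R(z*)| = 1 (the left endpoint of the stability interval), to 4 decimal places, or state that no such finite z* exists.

z* = -3.1250.

Set f=λy, z=hλ:
  k1=λy_n ⇒ h·k1=z·y_n;  k2=λ(1+4/5z)y_n ⇒ h·k2=z(1+4/5z)y_n
  y_{n+1}/y_n = 1 + 3/5z + 2/5z(1+4/5z) = 1 + z + 8/25z²
  ⇒ R(z) = 1 + z + 8/25z².

Solve |R(x)|<1 on ℝ⁻.
x=-1.41: |R|=0.2262
R=1: x+8/25x²=0 ⇒ x=−25/8=-3.1250; min R=1−1/(4·8/25)=0.2188>−1
Confirm numerically:
  x=-2.539: |R|=0.52389 <1
  x=-2.212: |R|=0.35374 <1
  x=-1.332: |R|=0.23575 <1
  x=-3.434: |R|=1.33955 >1
  x=-3.328: |R|=1.21619 >1
So |R|<1 on (-3.1250, 0).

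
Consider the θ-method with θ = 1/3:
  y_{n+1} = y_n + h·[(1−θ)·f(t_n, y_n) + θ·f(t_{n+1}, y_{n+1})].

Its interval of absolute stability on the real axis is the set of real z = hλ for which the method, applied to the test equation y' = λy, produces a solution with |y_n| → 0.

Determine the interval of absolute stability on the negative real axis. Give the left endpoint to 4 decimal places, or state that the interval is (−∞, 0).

(-6.0000, 0).

On y'=λy, z=hλ:
  y_{n+1} = y_n + z·[2/3·y_n + 1/3·y_{n+1}] ⇒ (1 − 1/3z)y_{n+1} = (1 + 2/3z)y_n
  so R(z) = (1 + 2/3z)/(1 − 1/3z).

Need |R(x)|<1, x<0.
x=-1.42: |R|=0.0362
R=−1: 1+2/3x = −1+1/3x ⇒ -1/3x=2 ⇒ x=2/(-1/3)=-6.0000
Confirm numerically:
  x=-4.385: |R|=0.78131 <1
  x=-3.248: |R|=0.55954 <1
  x=-3.134: |R|=0.53277 <1
  x=-6.434: |R|=1.04600 >1
  x=-6.206: |R|=1.02238 >1
  x=-6.099: |R|=1.01088 >1
So |R|<1 on (-6.0000, 0).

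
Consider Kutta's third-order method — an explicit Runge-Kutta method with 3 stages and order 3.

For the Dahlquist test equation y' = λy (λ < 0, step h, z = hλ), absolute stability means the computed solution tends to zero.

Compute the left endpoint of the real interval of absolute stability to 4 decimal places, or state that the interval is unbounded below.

With y'=λy (z=hλ):
  order 3, 3-stage ⇒ R(z)=1+z+z^2/2+z^3/6
  (e.g. R(-0.88)=0.39362, |R|=0.39362)

Need |R(x)|<1, x<0.
x=-0.88: |R|=0.3936
|R(-2.28)|=0.6562 |R(-0.97)|=0.3483
Bisect:
  x_lo=-3.1281 |R|=2.3370  x_hi=-0.3156 |R|=0.7289
  mid=-1.72187 |R|=0.09030 →hi
  mid=-2.42499 |R|=0.86142 →hi
  mid=-2.77654 |R|=1.48943 →lo
  mid=-2.60077 |R|=1.15070 →lo
  mid=-2.51288 |R|=1.00021 →lo
  mid=-2.46893 |R|=0.92940 →hi
  mid=-2.49090 |R|=0.96445 →hi
  mid=-2.50189 |R|=0.98224 →hi
  mid=-2.50738 |R|=0.99120 →hi
  ...
  [-2.51288,-2.51270] ⇒ x*=-2.5127
So |R|<1 on (-2.5127, 0).

left endpoint -2.5127.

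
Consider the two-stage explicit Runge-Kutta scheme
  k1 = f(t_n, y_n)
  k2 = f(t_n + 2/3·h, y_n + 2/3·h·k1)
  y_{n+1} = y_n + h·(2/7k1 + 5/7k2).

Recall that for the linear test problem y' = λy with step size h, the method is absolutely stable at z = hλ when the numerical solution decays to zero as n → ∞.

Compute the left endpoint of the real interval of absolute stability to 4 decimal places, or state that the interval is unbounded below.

left endpoint -2.1000.

Set f=λy, z=hλ:
  k1=λy_n ⇒ h·k1=z·y_n;  k2=λ(1+2/3z)y_n ⇒ h·k2=z(1+2/3z)y_n
  y_{n+1}/y_n = 1 + 2/7z + 5/7z(1+2/3z) = 1 + z + 10/21z²
  R(z) = 1 + z + 10/21z².

Solve |R(x)|<1 on ℝ⁻.
x=-1.17: |R|=0.4819
R=1: x+10/21x²=0 ⇒ x=−21/10=-2.1000; min R=1−1/(4·10/21)=0.4750>−1
Confirm numerically:
  x=-2.003: |R|=0.90748 <1
  x=-1.686: |R|=0.66762 <1
  x=-1.290: |R|=0.50243 <1
  x=-2.619: |R|=1.64727 >1
  x=-2.203: |R|=1.10805 >1
Stable set (-2.1000, 0).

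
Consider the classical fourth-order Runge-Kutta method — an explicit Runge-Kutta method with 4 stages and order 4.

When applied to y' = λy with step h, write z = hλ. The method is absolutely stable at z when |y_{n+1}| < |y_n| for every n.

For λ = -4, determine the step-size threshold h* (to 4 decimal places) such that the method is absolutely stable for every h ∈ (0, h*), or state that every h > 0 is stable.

(-2.7853,0); λ=-4 ⇒ h* = 0.6963.

Test eqn y'=λy, z=hλ:
  order 4, 4-stage ⇒ R(z)=1+z+z^2/2+z^3/6+z^4/24
  (e.g. R(-0.7)=0.49784, |R|=0.49784)

Find x<0 with |R(x)|<1.
x=-0.7: |R|=0.4978
|R(-2.28)|=0.4698 |R(-2.05)|=0.3513 |R(-0.54)|=0.5831
Bisect:
  x_lo=-3.6550 |R|=3.3226  x_hi=-0.3354 |R|=0.7151
  mid=-1.99519 |R|=0.33174 →hi
  mid=-2.82509 |R|=1.06167 →lo
  mid=-2.41014 |R|=0.56683 →hi
  mid=-2.61761 |R|=0.77525 →hi
  mid=-2.72135 |R|=0.90780 →hi
  mid=-2.77322 |R|=0.98195 →hi
  mid=-2.79915 |R|=1.02110 →lo
  mid=-2.78619 |R|=1.00135 →lo
  mid=-2.77970 |R|=0.99160 →hi
  ...
  [-2.78538,-2.78517] ⇒ x*=-2.7853
Interval (-2.7853, 0).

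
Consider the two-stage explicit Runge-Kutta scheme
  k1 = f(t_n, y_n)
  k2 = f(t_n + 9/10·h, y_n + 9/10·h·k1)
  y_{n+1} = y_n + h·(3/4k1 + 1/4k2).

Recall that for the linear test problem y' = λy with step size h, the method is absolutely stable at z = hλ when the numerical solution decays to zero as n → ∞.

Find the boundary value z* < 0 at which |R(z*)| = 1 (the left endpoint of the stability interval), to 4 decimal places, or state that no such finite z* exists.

z* = -4.4444.

Test eqn y'=λy, z=hλ:
  k1=λy_n ⇒ h·k1=z·y_n;  k2=λ(1+9/10z)y_n ⇒ h·k2=z(1+9/10z)y_n
  y_{n+1}/y_n = 1 + 3/4z + 1/4z(1+9/10z) = 1 + z + 9/40z²
  Hence R(z) = 1 + z + 9/40z².

Need |R(x)|<1, x<0.
x=-1.63: |R|=0.0322
R=1: x+9/40x²=0 ⇒ x=−40/9=-4.4444; min R=1−1/(4·9/40)=-0.1111>−1
Confirm numerically:
  x=-4.288: |R|=0.84906 <1
  x=-4.159: |R|=0.73289 <1
  x=-2.249: |R|=0.11095 <1
  x=-1.827: |R|=0.07597 <1
  x=-4.687: |R|=1.25579 >1
  x=-4.581: |R|=1.14075 >1
  x=-4.553: |R|=1.11121 >1
So |R|<1 on (-4.4444, 0).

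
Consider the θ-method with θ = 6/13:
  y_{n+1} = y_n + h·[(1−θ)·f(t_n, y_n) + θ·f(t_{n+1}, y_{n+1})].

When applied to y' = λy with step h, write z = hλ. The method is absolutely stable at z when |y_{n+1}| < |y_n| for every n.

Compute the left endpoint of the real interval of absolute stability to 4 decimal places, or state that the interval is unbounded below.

With y'=λy (z=hλ):
  y_{n+1} = y_n + z·[7/13·y_n + 6/13·y_{n+1}] ⇒ (1 − 6/13z)y_{n+1} = (1 + 7/13z)y_n
  Hence R(z) = (1 + 7/13z)/(1 − 6/13z).

Need |R(x)|<1, x<0.
x=-0.81: |R|=0.4104
R=−1: 1+7/13x = −1+6/13x ⇒ -1/13x=2 ⇒ x=2/(-1/13)=-26.0000
Confirm numerically:
  x=-23.024: |R|=0.98031 <1
  x=-19.047: |R|=0.94537 <1
  x=-13.079: |R|=0.85875 <1
  x=-26.393: |R|=1.00229 >1
  x=-26.105: |R|=1.00062 >1
  x=-26.083: |R|=1.00049 >1
Interval (-26.0000, 0).

left endpoint -26.0000.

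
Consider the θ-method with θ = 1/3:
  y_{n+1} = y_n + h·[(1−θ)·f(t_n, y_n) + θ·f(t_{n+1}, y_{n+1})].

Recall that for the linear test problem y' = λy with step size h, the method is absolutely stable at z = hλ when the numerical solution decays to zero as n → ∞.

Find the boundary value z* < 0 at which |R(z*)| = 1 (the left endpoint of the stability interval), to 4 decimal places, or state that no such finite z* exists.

With y'=λy (z=hλ):
  y_{n+1} = y_n + z·[2/3·y_n + 1/3·y_{n+1}] ⇒ (1 − 1/3z)y_{n+1} = (1 + 2/3z)y_n
  Hence R(z) = (1 + 2/3z)/(1 − 1/3z).

Boundary: |R(x)|=1, x<0.
x=-0.88: |R|=0.3196
R=−1: 1+2/3x = −1+1/3x ⇒ -1/3x=2 ⇒ x=2/(-1/3)=-6.0000
Confirm numerically:
  x=-5.972: |R|=0.99688 <1
  x=-4.102: |R|=0.73275 <1
  x=-2.566: |R|=0.38304 <1
  x=-6.504: |R|=1.05303 >1
  x=-6.438: |R|=1.04641 >1
  x=-6.223: |R|=1.02418 >1
Interval (-6.0000, 0).

left endpoint -6.0000.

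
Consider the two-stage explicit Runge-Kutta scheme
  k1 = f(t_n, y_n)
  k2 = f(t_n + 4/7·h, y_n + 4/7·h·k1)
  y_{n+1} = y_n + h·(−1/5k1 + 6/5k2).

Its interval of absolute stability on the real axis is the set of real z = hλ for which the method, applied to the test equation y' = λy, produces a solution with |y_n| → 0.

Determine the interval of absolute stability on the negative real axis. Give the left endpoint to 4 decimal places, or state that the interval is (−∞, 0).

(-1.4583, 0).

With y'=λy (z=hλ):
  k1=λy_n ⇒ h·k1=z·y_n;  k2=λ(1+4/7z)y_n ⇒ h·k2=z(1+4/7z)y_n
  y_{n+1}/y_n = 1 − 1/5z + 6/5z(1+4/7z) = 1 + z + 24/35z²
  Hence R(z) = 1 + z + 24/35z².

Find x<0 with |R(x)|<1.
x=-1.03: |R|=0.6975
R=1: x+24/35x²=0 ⇒ x=−35/24=-1.4583; min R=1−1/(4·24/35)=0.6354>−1
Confirm numerically:
  x=-1.321: |R|=0.87560 <1
  x=-0.983: |R|=0.67960 <1
  x=-0.936: |R|=0.66475 <1
  x=-1.779: |R|=1.39118 >1
  x=-1.712: |R|=1.29779 >1
  x=-1.568: |R|=1.11791 >1
Stable set (-1.4583, 0).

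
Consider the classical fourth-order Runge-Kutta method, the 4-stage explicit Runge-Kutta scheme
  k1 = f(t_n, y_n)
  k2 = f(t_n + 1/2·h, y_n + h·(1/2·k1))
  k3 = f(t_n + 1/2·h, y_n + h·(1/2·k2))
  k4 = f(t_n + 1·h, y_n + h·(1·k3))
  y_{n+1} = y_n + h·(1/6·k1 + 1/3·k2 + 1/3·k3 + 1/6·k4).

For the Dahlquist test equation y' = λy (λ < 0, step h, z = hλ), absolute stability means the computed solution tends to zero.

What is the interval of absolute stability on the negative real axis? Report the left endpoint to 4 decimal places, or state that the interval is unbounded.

z∈(-2.7853,0).

With y'=λy (z=hλ):
  order 4, 4-stage ⇒ R(z)=1+z+z^2/2+z^3/6+z^4/24
  (e.g. R(-1.67)=0.27229, |R|=0.27229)

Need |R(x)|<1, x<0.
x=-1.67: |R|=0.2723
|R(-2.18)|=0.4105 |R(-1.81)|=0.2870 |R(-1.78)|=0.2825
Bisect:
  x_lo=-3.3620 |R|=2.2795  x_hi=-0.2907 |R|=0.7478
  mid=-1.82636 |R|=0.28969 →hi
  mid=-2.59420 |R|=0.74810 →hi
  mid=-2.97812 |R|=1.33184 →lo
  mid=-2.78616 |R|=1.00131 →lo
  mid=-2.69018 |R|=0.86582 →hi
  mid=-2.73817 |R|=0.93125 →hi
  mid=-2.76217 |R|=0.96569 →hi
  mid=-2.77417 |R|=0.98335 →hi
  ...
  [-2.78541,-2.78523] ⇒ x*=-2.7853
Interval (-2.7853, 0).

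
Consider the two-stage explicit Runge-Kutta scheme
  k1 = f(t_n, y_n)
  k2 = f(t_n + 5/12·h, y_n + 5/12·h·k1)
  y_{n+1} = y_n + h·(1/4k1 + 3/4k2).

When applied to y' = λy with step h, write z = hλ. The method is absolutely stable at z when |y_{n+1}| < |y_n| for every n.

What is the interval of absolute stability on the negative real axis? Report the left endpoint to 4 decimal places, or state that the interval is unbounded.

On y'=λy, z=hλ:
  k1=λy_n ⇒ h·k1=z·y_n;  k2=λ(1+5/12z)y_n ⇒ h·k2=z(1+5/12z)y_n
  y_{n+1}/y_n = 1 + 1/4z + 3/4z(1+5/12z) = 1 + z + 5/16z²
  R(z) = 1 + z + 5/16z².

Solve |R(x)|<1 on ℝ⁻.
x=-1.3: |R|=0.2281
R=1: x+5/16x²=0 ⇒ x=−16/5=-3.2000; min R=1−1/(4·5/16)=0.2000>−1
Confirm numerically:
  x=-3.146: |R|=0.94691 <1
  x=-2.461: |R|=0.43166 <1
  x=-1.329: |R|=0.22295 <1
  x=-3.797: |R|=1.70838 >1
  x=-3.369: |R|=1.17793 >1
  x=-3.296: |R|=1.09888 >1
So |R|<1 on (-3.2000, 0).

z∈(-3.2000,0).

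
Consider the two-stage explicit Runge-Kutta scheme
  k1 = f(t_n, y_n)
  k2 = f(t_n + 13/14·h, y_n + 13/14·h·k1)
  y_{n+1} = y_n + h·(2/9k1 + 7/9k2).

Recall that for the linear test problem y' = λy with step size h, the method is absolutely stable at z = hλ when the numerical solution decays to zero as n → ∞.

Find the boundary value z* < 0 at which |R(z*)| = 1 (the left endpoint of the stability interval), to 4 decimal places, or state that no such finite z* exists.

left endpoint -1.3846.

Set f=λy, z=hλ:
  k1=λy_n ⇒ h·k1=z·y_n;  k2=λ(1+13/14z)y_n ⇒ h·k2=z(1+13/14z)y_n
  y_{n+1}/y_n = 1 + 2/9z + 7/9z(1+13/14z) = 1 + z + 13/18z²
  so R(z) = 1 + z + 13/18z².

Boundary: |R(x)|=1, x<0.
x=-0.36: |R|=0.7336
R=1: x+13/18x²=0 ⇒ x=−18/13=-1.3846; min R=1−1/(4·13/18)=0.6538>−1
Confirm numerically:
  x=-1.335: |R|=0.95216 <1
  x=-1.188: |R|=0.83130 <1
  x=-1.151: |R|=0.80580 <1
  x=-0.894: |R|=0.68323 <1
  x=-1.847: |R|=1.61680 >1
  x=-1.528: |R|=1.15823 >1
  x=-1.497: |R|=1.12151 >1
So |R|<1 on (-1.3846, 0).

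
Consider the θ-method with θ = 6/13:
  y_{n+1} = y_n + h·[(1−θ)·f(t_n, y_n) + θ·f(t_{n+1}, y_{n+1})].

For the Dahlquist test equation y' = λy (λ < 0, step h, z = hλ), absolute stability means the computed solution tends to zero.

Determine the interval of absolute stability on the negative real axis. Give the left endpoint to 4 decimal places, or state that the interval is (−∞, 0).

(-26.0000, 0).

Test eqn y'=λy, z=hλ:
  y_{n+1} = y_n + z·[7/13·y_n + 6/13·y_{n+1}] ⇒ (1 − 6/13z)y_{n+1} = (1 + 7/13z)y_n
  R(z) = (1 + 7/13z)/(1 − 6/13z).

Need |R(x)|<1, x<0.
x=-0.77: |R|=0.4319
R=−1: 1+7/13x = −1+6/13x ⇒ -1/13x=2 ⇒ x=2/(-1/13)=-26.0000
Confirm numerically:
  x=-15.303: |R|=0.89795 <1
  x=-14.046: |R|=0.87711 <1
  x=-10.469: |R|=0.79514 <1
  x=-26.293: |R|=1.00172 >1
  x=-26.115: |R|=1.00068 >1
  x=-26.076: |R|=1.00045 >1
So |R|<1 on (-26.0000, 0).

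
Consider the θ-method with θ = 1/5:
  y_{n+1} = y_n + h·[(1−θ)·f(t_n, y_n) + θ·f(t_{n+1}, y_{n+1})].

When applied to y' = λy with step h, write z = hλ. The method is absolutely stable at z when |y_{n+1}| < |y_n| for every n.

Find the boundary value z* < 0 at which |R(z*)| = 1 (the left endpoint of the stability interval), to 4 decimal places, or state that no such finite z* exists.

z* = -3.3333.

Test eqn y'=λy, z=hλ:
  y_{n+1} = y_n + z·[4/5·y_n + 1/5·y_{n+1}] ⇒ (1 − 1/5z)y_{n+1} = (1 + 4/5z)y_n
  so R(z) = (1 + 4/5z)/(1 − 1/5z).

Boundary: |R(x)|=1, x<0.
x=-1.52: |R|=0.1656
R=−1: 1+4/5x = −1+1/5x ⇒ -3/5x=2 ⇒ x=2/(-3/5)=-3.3333
Confirm numerically:
  x=-2.389: |R|=0.61659 <1
  x=-2.313: |R|=0.58143 <1
  x=-1.937: |R|=0.39614 <1
  x=-3.898: |R|=1.19038 >1
  x=-3.569: |R|=1.08251 >1
Stable set (-3.3333, 0).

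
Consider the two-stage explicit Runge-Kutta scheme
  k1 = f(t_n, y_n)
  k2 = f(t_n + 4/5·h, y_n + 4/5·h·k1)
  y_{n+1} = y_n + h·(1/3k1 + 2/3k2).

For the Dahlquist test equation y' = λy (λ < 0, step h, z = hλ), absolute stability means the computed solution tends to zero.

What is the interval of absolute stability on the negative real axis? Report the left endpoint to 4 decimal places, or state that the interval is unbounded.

With y'=λy (z=hλ):
  k1=λy_n ⇒ h·k1=z·y_n;  k2=λ(1+4/5z)y_n ⇒ h·k2=z(1+4/5z)y_n
  y_{n+1}/y_n = 1 + 1/3z + 2/3z(1+4/5z) = 1 + z + 8/15z²
  Hence R(z) = 1 + z + 8/15z².

Boundary: |R(x)|=1, x<0.
x=-0.72: |R|=0.5565
R=1: x+8/15x²=0 ⇒ x=−15/8=-1.8750; min R=1−1/(4·8/15)=0.5312>−1
Confirm numerically:
  x=-1.689: |R|=0.83245 <1
  x=-0.795: |R|=0.54208 <1
  x=-0.754: |R|=0.54921 <1
  x=-2.376: |R|=1.63487 >1
  x=-2.028: |R|=1.16548 >1
  x=-1.912: |R|=1.03773 >1
Stable set (-1.8750, 0).

z∈(-1.8750,0).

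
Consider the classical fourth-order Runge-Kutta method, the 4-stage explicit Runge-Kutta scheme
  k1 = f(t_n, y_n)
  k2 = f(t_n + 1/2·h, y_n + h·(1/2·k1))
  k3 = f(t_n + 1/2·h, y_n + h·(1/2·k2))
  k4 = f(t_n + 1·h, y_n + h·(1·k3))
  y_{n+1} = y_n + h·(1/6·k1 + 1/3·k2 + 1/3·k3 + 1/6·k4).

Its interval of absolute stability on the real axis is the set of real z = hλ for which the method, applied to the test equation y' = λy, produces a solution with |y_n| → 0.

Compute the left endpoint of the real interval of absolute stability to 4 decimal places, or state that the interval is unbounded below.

Set f=λy, z=hλ:
  order 4, 4-stage ⇒ R(z)=1+z+z^2/2+z^3/6+z^4/24
  (e.g. R(-0.49)=0.61284, |R|=0.61284)

Boundary: |R(x)|=1, x<0.
x=-0.49: |R|=0.6128
|R(-2.85)|=1.1020 |R(-1.86)|=0.2960 |R(-0.75)|=0.4741
Bisect:
  x_lo=-3.3403 |R|=2.2140  x_hi=-0.1584 |R|=0.8535
  mid=-1.74934 |R|=0.27873 →hi
  mid=-2.54481 |R|=0.69396 →hi
  mid=-2.94254 |R|=1.26415 →lo
  mid=-2.74367 |R|=0.93904 →hi
  mid=-2.84311 |R|=1.09072 →lo
  mid=-2.79339 |R|=1.01228 →lo
  mid=-2.76853 |R|=0.97502 →hi
  ...
  [-2.78543,-2.78523] ⇒ x*=-2.7853
Interval (-2.7853, 0).

z* = -2.7853.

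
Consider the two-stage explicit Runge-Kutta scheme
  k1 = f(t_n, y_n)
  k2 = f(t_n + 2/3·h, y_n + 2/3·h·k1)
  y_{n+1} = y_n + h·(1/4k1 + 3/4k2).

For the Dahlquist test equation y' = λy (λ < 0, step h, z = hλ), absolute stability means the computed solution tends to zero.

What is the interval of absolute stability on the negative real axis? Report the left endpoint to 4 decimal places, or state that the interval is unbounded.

(-2.0000, 0).

On y'=λy, z=hλ:
  k1=λy_n ⇒ h·k1=z·y_n;  k2=λ(1+2/3z)y_n ⇒ h·k2=z(1+2/3z)y_n
  y_{n+1}/y_n = 1 + 1/4z + 3/4z(1+2/3z) = 1 + z + 1/2z²
  ⇒ R(z) = 1 + z + 1/2z².

Boundary: |R(x)|=1, x<0.
x=-0.52: |R|=0.6152
R=1: x+1/2x²=0 ⇒ x=−2=-2.0000; min R=1−1/(4·1/2)=0.5000>−1
Confirm numerically:
  x=-1.621: |R|=0.69282 <1
  x=-1.562: |R|=0.65792 <1
  x=-1.555: |R|=0.65401 <1
  x=-1.105: |R|=0.50551 <1
  x=-2.217: |R|=1.24054 >1
  x=-2.185: |R|=1.20211 >1
  x=-2.040: |R|=1.04080 >1
So |R|<1 on (-2.0000, 0).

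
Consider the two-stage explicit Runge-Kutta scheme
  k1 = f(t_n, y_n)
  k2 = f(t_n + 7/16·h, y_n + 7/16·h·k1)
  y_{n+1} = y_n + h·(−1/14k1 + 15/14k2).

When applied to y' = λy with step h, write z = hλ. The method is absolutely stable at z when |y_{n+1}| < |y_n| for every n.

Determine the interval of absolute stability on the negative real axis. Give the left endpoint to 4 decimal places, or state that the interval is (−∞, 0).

With y'=λy (z=hλ):
  k1=λy_n ⇒ h·k1=z·y_n;  k2=λ(1+7/16z)y_n ⇒ h·k2=z(1+7/16z)y_n
  y_{n+1}/y_n = 1 − 1/14z + 15/14z(1+7/16z) = 1 + z + 15/32z²
  Hence R(z) = 1 + z + 15/32z².

Find x<0 with |R(x)|<1.
x=-0.83: |R|=0.4929
R=1: x+15/32x²=0 ⇒ x=−32/15=-2.1333; min R=1−1/(4·15/32)=0.4667>−1
Confirm numerically:
  x=-1.821: |R|=0.73339 <1
  x=-1.768: |R|=0.69723 <1
  x=-1.572: |R|=0.58637 <1
  x=-1.521: |R|=0.56343 <1
  x=-2.339: |R|=1.22549 >1
  x=-2.269: |R|=1.14429 >1
  x=-2.260: |R|=1.13419 >1
Stable set (-2.1333, 0).

z∈(-2.1333,0).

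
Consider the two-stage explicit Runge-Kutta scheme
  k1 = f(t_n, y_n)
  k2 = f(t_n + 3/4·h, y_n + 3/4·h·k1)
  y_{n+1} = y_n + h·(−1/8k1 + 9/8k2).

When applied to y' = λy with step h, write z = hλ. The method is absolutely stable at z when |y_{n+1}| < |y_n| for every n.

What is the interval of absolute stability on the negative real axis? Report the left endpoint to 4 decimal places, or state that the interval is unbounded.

(-1.1852, 0).

On y'=λy, z=hλ:
  k1=λy_n ⇒ h·k1=z·y_n;  k2=λ(1+3/4z)y_n ⇒ h·k2=z(1+3/4z)y_n
  y_{n+1}/y_n = 1 − 1/8z + 9/8z(1+3/4z) = 1 + z + 27/32z²
  Hence R(z) = 1 + z + 27/32z².

Solve |R(x)|<1 on ℝ⁻.
x=-0.66: |R|=0.7075
R=1: x+27/32x²=0 ⇒ x=−32/27=-1.1852; min R=1−1/(4·27/32)=0.7037>−1
Confirm numerically:
  x=-0.891: |R|=0.77884 <1
  x=-0.711: |R|=0.71553 <1
  x=-0.520: |R|=0.70815 <1
  x=-1.700: |R|=1.73844 >1
  x=-1.587: |R|=1.53804 >1
Stable set (-1.1852, 0).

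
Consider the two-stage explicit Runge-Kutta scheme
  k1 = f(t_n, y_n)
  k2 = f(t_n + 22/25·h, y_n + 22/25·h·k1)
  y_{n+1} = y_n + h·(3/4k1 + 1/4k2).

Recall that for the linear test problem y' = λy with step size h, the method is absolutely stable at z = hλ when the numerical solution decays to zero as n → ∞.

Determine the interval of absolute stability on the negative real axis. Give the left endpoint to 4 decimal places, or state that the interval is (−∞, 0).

On y'=λy, z=hλ:
  k1=λy_n ⇒ h·k1=z·y_n;  k2=λ(1+22/25z)y_n ⇒ h·k2=z(1+22/25z)y_n
  y_{n+1}/y_n = 1 + 3/4z + 1/4z(1+22/25z) = 1 + z + 11/50z²
  so R(z) = 1 + z + 11/50z².

Boundary: |R(x)|=1, x<0.
x=-0.84: |R|=0.3152
R=1: x+11/50x²=0 ⇒ x=−50/11=-4.5455; min R=1−1/(4·11/50)=-0.1364>−1
Confirm numerically:
  x=-4.390: |R|=0.84986 <1
  x=-4.258: |R|=0.73072 <1
  x=-2.765: |R|=0.08305 <1
  x=-5.021: |R|=1.52530 >1
  x=-4.971: |R|=1.46539 >1
Stable set (-4.5455, 0).

(-4.5455, 0).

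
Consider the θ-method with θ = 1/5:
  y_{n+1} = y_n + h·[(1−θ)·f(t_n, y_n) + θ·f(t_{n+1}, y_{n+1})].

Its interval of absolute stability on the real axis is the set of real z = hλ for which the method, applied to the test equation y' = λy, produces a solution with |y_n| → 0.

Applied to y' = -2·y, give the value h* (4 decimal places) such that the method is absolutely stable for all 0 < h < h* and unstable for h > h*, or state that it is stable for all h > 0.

Test eqn y'=λy, z=hλ:
  y_{n+1} = y_n + z·[4/5·y_n + 1/5·y_{n+1}] ⇒ (1 − 1/5z)y_{n+1} = (1 + 4/5z)y_n
  R(z) = (1 + 4/5z)/(1 − 1/5z).

Solve |R(x)|<1 on ℝ⁻.
x=-1.41: |R|=0.0998
R=−1: 1+4/5x = −1+1/5x ⇒ -3/5x=2 ⇒ x=2/(-3/5)=-3.3333
Confirm numerically:
  x=-3.297: |R|=0.98686 <1
  x=-2.292: |R|=0.57159 <1
  x=-2.041: |R|=0.44937 <1
  x=-1.578: |R|=0.19945 <1
  x=-3.638: |R|=1.10581 >1
  x=-3.432: |R|=1.03510 >1
Stable set (-3.3333, 0).

(-3.3333,0); λ=-2 ⇒ h* = (10/3)/2 = 1.6667.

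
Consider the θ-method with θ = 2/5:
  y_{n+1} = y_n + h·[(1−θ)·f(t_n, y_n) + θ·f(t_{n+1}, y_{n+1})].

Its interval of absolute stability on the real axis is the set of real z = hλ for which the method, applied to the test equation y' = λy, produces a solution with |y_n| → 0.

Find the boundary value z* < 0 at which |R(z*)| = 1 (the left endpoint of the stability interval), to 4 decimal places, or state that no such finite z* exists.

Set f=λy, z=hλ:
  y_{n+1} = y_n + z·[3/5·y_n + 2/5·y_{n+1}] ⇒ (1 − 2/5z)y_{n+1} = (1 + 3/5z)y_n
  so R(z) = (1 + 3/5z)/(1 − 2/5z).

Find x<0 with |R(x)|<1.
x=-1.74: |R|=0.0259
R=−1: 1+3/5x = −1+2/5x ⇒ -1/5x=2 ⇒ x=2/(-1/5)=-10.0000
Confirm numerically:
  x=-6.518: |R|=0.80694 <1
  x=-5.745: |R|=0.74196 <1
  x=-4.379: |R|=0.59144 <1
  x=-10.314: |R|=1.01225 >1
  x=-10.310: |R|=1.01210 >1
  x=-10.246: |R|=1.00965 >1
Interval (-10.0000, 0).

z* = -10.0000.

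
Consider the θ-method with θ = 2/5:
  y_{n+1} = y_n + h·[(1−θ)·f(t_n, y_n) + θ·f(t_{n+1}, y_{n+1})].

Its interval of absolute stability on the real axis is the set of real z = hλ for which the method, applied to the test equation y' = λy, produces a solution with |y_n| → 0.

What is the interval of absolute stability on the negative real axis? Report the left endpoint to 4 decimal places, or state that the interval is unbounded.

(-10.0000, 0).

Set f=λy, z=hλ:
  y_{n+1} = y_n + z·[3/5·y_n + 2/5·y_{n+1}] ⇒ (1 − 2/5z)y_{n+1} = (1 + 3/5z)y_n
  Hence R(z) = (1 + 3/5z)/(1 − 2/5z).

Boundary: |R(x)|=1, x<0.
x=-0.62: |R|=0.5032
R=−1: 1+3/5x = −1+2/5x ⇒ -1/5x=2 ⇒ x=2/(-1/5)=-10.0000
Confirm numerically:
  x=-8.538: |R|=0.93377 <1
  x=-7.806: |R|=0.89356 <1
  x=-7.633: |R|=0.88320 <1
  x=-4.243: |R|=0.57311 <1
  x=-10.190: |R|=1.00749 >1
  x=-10.167: |R|=1.00659 >1
Stable set (-10.0000, 0).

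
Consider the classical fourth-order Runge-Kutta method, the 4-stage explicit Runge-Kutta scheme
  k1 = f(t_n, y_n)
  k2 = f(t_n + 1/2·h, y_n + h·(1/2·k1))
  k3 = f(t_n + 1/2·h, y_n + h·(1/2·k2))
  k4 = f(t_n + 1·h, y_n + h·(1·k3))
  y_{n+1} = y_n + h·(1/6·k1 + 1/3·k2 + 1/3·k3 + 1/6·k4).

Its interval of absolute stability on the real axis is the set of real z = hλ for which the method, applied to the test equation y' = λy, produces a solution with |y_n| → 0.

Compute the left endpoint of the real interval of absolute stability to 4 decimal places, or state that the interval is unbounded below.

left endpoint -2.7853.

Test eqn y'=λy, z=hλ:
  order 4, 4-stage ⇒ R(z)=1+z+z^2/2+z^3/6+z^4/24
  (e.g. R(-0.68)=0.50770, |R|=0.50770)

Boundary: |R(x)|=1, x<0.
x=-0.68: |R|=0.5077
|R(-2.98)|=1.3355 |R(-2.73)|=0.9198 |R(-0.61)|=0.5440
Bisect:
  x_lo=-3.2575 |R|=1.9789  x_hi=-0.3551 |R|=0.7012
  mid=-1.80630 |R|=0.28637 →hi
  mid=-2.53192 |R|=0.68053 →hi
  mid=-2.89473 |R|=1.17793 →lo
  mid=-2.71333 |R|=0.89681 →hi
  mid=-2.80403 |R|=1.02861 →lo
  mid=-2.75868 |R|=0.96061 →hi
  mid=-2.78135 |R|=0.99407 →hi
  mid=-2.79269 |R|=1.01121 →lo
  mid=-2.78702 |R|=1.00261 →lo
  mid=-2.78419 |R|=0.99833 →hi
  ...
  [-2.78543,-2.78525] ⇒ x*=-2.7853
So |R|<1 on (-2.7853, 0).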